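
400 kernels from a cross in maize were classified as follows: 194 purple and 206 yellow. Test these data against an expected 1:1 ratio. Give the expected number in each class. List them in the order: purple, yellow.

Under the 1:1 hypothesis (Σ ratio = 2, N = 400):
  purple: 400 × 1/2 = 200
  yellow: 400 × 1/2 = 200

200, 200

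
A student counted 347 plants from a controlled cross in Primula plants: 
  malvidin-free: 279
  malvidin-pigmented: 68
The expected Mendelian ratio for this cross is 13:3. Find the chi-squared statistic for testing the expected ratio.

0.163

Under the 13:3 hypothesis (Σ ratio = 16, N = 347):
  malvidin-free: 347 × 13/16 = 281.9375
  malvidin-pigmented: 347 × 3/16 = 65.0625
χ² = Σ (O − E)² / E
  malvidin-free: (279 − 281.9375)² / 281.9375 = 0.0306
  malvidin-pigmented: (68 − 65.0625)² / 65.0625 = 0.1326
χ² = 0.0306 + 0.1326 = 0.1632 ≈ 0.163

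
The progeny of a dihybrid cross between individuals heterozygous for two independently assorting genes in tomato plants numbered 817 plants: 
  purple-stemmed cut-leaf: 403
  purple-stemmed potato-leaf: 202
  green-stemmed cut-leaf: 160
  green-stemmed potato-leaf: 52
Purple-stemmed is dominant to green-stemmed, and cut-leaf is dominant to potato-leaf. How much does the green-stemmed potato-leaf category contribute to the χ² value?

A dihybrid F₂ with independent assortment and complete dominance at both loci gives a 9:3:3:1 phenotypic ratio.
Total ratio parts = 16. Expected numbers out of 817:
  purple-stemmed cut-leaf: 817 × 9/16 = 459.5625
  purple-stemmed potato-leaf: 817 × 3/16 = 153.1875
  green-stemmed cut-leaf: 817 × 3/16 = 153.1875
  green-stemmed potato-leaf: 817 × 1/16 = 51.0625
Contribution of green-stemmed potato-leaf: (52 − 51.0625)² / 51.0625 = 0.0172

0.017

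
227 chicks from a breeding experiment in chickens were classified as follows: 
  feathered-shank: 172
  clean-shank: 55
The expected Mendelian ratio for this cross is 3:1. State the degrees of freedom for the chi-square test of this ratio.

1

A goodness-of-fit test with 2 phenotype classes has df = 2 − 1 = 1.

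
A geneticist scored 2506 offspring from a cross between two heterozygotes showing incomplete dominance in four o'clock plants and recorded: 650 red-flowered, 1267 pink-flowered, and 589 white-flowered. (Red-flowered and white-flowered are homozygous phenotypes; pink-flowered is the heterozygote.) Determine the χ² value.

With incomplete dominance, a heterozygote × heterozygote cross gives a 1:2:1 phenotypic ratio.
Total ratio parts = 4. Expected numbers out of 2506:
  red-flowered: 2506 × 1/4 = 626.5
  pink-flowered: 2506 × 2/4 = 1253
  white-flowered: 2506 × 1/4 = 626.5
χ² = Σ (O − E)² / E
  red-flowered: (650 − 626.5)² / 626.5 = 0.8815
  pink-flowered: (1267 − 1253)² / 1253 = 0.1564
  white-flowered: (589 − 626.5)² / 626.5 = 2.2446
χ² = 0.8815 + 0.1564 + 2.2446 = 3.2825 ≈ 3.283

3.283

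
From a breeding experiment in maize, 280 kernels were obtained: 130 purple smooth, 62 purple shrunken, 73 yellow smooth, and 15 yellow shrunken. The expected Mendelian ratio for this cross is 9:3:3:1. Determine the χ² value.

14.883

Total ratio parts = 16. Expected numbers out of 280:
  purple smooth: 280 × 9/16 = 157.5
  purple shrunken: 280 × 3/16 = 52.5
  yellow smooth: 280 × 3/16 = 52.5
  yellow shrunken: 280 × 1/16 = 17.5
χ² = Σ (O − E)² / E
  purple smooth: (130 − 157.5)² / 157.5 = 4.8016
  purple shrunken: (62 − 52.5)² / 52.5 = 1.7190
  yellow smooth: (73 − 52.5)² / 52.5 = 8.0048
  yellow shrunken: (15 − 17.5)² / 17.5 = 0.3571
χ² = 4.8016 + 1.7190 + 8.0048 + 0.3571 = 14.8825 ≈ 14.883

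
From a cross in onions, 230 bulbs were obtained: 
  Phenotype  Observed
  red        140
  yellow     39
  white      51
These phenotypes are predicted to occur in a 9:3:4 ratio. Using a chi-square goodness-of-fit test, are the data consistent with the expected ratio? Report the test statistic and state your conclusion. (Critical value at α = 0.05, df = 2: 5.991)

The 9:3:4 ratio has 16 parts, so with N = 230 the expected counts are:
  red: 230 × 9/16 = 129.375
  yellow: 230 × 3/16 = 43.125
  white: 230 × 4/16 = 57.5
χ² = Σ (O − E)² / E
  red: (140 − 129.375)² / 129.375 = 0.8726
  yellow: (39 − 43.125)² / 43.125 = 0.3946
  white: (51 − 57.5)² / 57.5 = 0.7348
χ² = 0.8726 + 0.3946 + 0.7348 = 2.002
Degrees of freedom = 3 − 1 = 2; critical value at α = 0.05 is 5.991.
Since 2.002 < 5.991, we fail to reject the null hypothesis — the data are consistent with the 9:3:4 ratio.

2.002; consistent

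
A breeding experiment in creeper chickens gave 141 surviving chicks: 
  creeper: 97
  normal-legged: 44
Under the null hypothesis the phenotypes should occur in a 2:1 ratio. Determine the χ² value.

The 2:1 ratio has 3 parts, so with N = 141 the expected counts are:
  creeper: 141 × 2/3 = 94
  normal-legged: 141 × 1/3 = 47
χ² = Σ (O − E)² / E
  creeper: (97 − 94)² / 94 = 0.0957
  normal-legged: (44 − 47)² / 47 = 0.1915
χ² = 0.0957 + 0.1915 = 0.2872 ≈ 0.287

0.287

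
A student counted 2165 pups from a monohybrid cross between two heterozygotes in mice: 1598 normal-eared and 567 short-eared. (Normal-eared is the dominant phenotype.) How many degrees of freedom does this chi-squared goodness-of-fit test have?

For a monohybrid cross between heterozygotes with complete dominance, the expected phenotypic ratio is 3:1.
A goodness-of-fit test with 2 phenotype classes has df = 2 − 1 = 1.

1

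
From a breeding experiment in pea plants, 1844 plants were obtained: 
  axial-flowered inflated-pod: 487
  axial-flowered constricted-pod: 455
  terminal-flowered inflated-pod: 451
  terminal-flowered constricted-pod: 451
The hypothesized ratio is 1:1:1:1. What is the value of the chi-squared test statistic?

Expected counts for N = 1844 under a 1:1:1:1 ratio (total parts = 4):
  axial-flowered inflated-pod: 1844 × 1/4 = 461
  axial-flowered constricted-pod: 1844 × 1/4 = 461
  terminal-flowered inflated-pod: 1844 × 1/4 = 461
  terminal-flowered constricted-pod: 1844 × 1/4 = 461
χ² = Σ (O − E)² / E
  axial-flowered inflated-pod: (487 − 461)² / 461 = 1.4664
  axial-flowered constricted-pod: (455 − 461)² / 461 = 0.0781
  terminal-flowered inflated-pod: (451 − 461)² / 461 = 0.2169
  terminal-flowered constricted-pod: (451 − 461)² / 461 = 0.2169
χ² = 1.4664 + 0.0781 + 0.2169 + 0.2169 = 1.9783 ≈ 1.978

1.978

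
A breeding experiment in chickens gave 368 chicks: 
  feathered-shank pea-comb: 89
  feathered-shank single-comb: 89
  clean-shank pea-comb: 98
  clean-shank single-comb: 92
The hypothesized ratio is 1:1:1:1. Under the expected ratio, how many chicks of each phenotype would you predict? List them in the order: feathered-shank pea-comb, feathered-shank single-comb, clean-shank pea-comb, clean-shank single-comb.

92, 92, 92, 92

The 1:1:1:1 ratio has 4 parts, so with N = 368 the expected counts are:
  feathered-shank pea-comb: 368 × 1/4 = 92
  feathered-shank single-comb: 368 × 1/4 = 92
  clean-shank pea-comb: 368 × 1/4 = 92
  clean-shank single-comb: 368 × 1/4 = 92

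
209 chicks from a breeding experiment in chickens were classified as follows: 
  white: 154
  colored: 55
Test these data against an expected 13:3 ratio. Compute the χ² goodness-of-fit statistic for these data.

7.853

The 13:3 ratio has 16 parts, so with N = 209 the expected counts are:
  white: 209 × 13/16 = 169.8125
  colored: 209 × 3/16 = 39.1875
χ² = Σ (O − E)² / E
  white: (154 − 169.8125)² / 169.8125 = 1.4724
  colored: (55 − 39.1875)² / 39.1875 = 6.3805
χ² = 1.4724 + 6.3805 = 7.8529 ≈ 7.853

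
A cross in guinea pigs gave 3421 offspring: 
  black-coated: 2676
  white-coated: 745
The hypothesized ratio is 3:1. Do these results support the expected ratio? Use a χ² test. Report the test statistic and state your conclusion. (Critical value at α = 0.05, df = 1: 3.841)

18.950; not consistent

Expected counts for N = 3421 under a 3:1 ratio (total parts = 4):
  black-coated: 3421 × 3/4 = 2565.75
  white-coated: 3421 × 1/4 = 855.25
χ² = Σ (O − E)² / E
  black-coated: (2676 − 2565.75)² / 2565.75 = 4.7374
  white-coated: (745 − 855.25)² / 855.25 = 14.2123
χ² = 4.7374 + 14.2123 = 18.9497 ≈ 18.950
Degrees of freedom = 2 − 1 = 1; critical value at α = 0.05 is 3.841.
Since 18.950 > 3.841, we reject the null hypothesis — the data do not fit the 3:1 ratio.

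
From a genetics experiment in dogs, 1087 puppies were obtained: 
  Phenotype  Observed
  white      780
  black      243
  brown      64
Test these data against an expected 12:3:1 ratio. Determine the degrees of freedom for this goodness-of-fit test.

A goodness-of-fit test with 3 phenotype classes has df = 3 − 1 = 2.

2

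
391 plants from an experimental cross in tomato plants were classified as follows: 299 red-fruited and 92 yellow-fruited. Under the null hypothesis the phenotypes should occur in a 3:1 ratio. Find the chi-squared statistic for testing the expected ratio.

0.451

The 3:1 ratio has 4 parts, so with N = 391 the expected counts are:
  red-fruited: 391 × 3/4 = 293.25
  yellow-fruited: 391 × 1/4 = 97.75
χ² = Σ (O − E)² / E
  red-fruited: (299 − 293.25)² / 293.25 = 0.1127
  yellow-fruited: (92 − 97.75)² / 97.75 = 0.3382
χ² = 0.1127 + 0.3382 = 0.4509 ≈ 0.451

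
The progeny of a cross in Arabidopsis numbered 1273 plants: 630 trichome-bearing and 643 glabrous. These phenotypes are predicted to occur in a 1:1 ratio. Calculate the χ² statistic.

0.133

Under the 1:1 hypothesis (Σ ratio = 2, N = 1273):
  trichome-bearing: 1273 × 1/2 = 636.5
  glabrous: 1273 × 1/2 = 636.5
χ² = Σ (O − E)² / E
  trichome-bearing: (630 − 636.5)² / 636.5 = 0.0664
  glabrous: (643 − 636.5)² / 636.5 = 0.0664
χ² = 0.0664 + 0.0664 = 0.1328 ≈ 0.133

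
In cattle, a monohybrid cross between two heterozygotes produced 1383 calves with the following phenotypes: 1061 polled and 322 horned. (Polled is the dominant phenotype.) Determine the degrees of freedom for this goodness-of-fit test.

For a monohybrid cross between heterozygotes with complete dominance, the expected phenotypic ratio is 3:1.
A goodness-of-fit test with 2 phenotype classes has df = 2 − 1 = 1.

1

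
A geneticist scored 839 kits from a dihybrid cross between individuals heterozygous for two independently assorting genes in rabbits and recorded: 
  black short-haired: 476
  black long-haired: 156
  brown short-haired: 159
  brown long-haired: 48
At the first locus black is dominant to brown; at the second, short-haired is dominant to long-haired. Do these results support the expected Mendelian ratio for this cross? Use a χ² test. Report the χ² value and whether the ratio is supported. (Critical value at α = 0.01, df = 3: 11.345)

0.440; consistent

A dihybrid F₂ with independent assortment and complete dominance at both loci gives a 9:3:3:1 phenotypic ratio.
Expected counts for N = 839 under a 9:3:3:1 ratio (total parts = 16):
  black short-haired: 839 × 9/16 = 471.9375
  black long-haired: 839 × 3/16 = 157.3125
  brown short-haired: 839 × 3/16 = 157.3125
  brown long-haired: 839 × 1/16 = 52.4375
χ² = Σ (O − E)² / E
  black short-haired: (476 − 471.9375)² / 471.9375 = 0.0350
  black long-haired: (156 − 157.3125)² / 157.3125 = 0.0110
  brown short-haired: (159 − 157.3125)² / 157.3125 = 0.0181
  brown long-haired: (48 − 52.4375)² / 52.4375 = 0.3755
χ² = 0.0350 + 0.0110 + 0.0181 + 0.3755 = 0.4396 ≈ 0.440
Degrees of freedom = 4 − 1 = 3; critical value at α = 0.01 is 11.345.
Since 0.440 < 11.345, we fail to reject the null hypothesis — the data are consistent with the 9:3:3:1 ratio.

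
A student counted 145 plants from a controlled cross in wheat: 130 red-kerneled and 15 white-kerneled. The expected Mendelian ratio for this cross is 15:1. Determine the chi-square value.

Under the 15:1 hypothesis (Σ ratio = 16, N = 145):
  red-kerneled: 145 × 15/16 = 135.9375
  white-kerneled: 145 × 1/16 = 9.0625
χ² = Σ (O − E)² / E
  red-kerneled: (130 − 135.9375)² / 135.9375 = 0.2593
  white-kerneled: (15 − 9.0625)² / 9.0625 = 3.8901
χ² = 0.2593 + 3.8901 = 4.1494 ≈ 4.149

4.149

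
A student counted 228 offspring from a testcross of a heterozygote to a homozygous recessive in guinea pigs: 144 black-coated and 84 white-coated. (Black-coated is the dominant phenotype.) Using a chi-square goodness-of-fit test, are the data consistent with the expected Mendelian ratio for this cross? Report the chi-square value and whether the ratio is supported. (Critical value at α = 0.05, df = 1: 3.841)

A testcross of a heterozygote (Aa × aa) gives a 1:1 phenotypic ratio.
Total ratio parts = 2. Expected numbers out of 228:
  black-coated: 228 × 1/2 = 114
  white-coated: 228 × 1/2 = 114
χ² = Σ (O − E)² / E
  black-coated: (144 − 114)² / 114 = 7.8947
  white-coated: (84 − 114)² / 114 = 7.8947
χ² = 7.8947 + 7.8947 = 15.7894 ≈ 15.789
Degrees of freedom = 2 − 1 = 1; critical value at α = 0.05 is 3.841.
Since 15.789 > 3.841, we reject the null hypothesis — the data do not fit the 1:1 ratio.

15.789; not consistent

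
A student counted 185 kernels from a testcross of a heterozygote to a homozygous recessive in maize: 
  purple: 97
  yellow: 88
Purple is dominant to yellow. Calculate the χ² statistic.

0.438

A testcross of a heterozygote (Aa × aa) gives a 1:1 phenotypic ratio.
Expected counts for N = 185 under a 1:1 ratio (total parts = 2):
  purple: 185 × 1/2 = 92.5
  yellow: 185 × 1/2 = 92.5
χ² = Σ (O − E)² / E
  purple: (97 − 92.5)² / 92.5 = 0.2189
  yellow: (88 − 92.5)² / 92.5 = 0.2189
χ² = 0.2189 + 0.2189 = 0.4378 ≈ 0.438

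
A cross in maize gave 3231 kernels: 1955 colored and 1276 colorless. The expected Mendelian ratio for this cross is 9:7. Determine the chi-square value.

Expected counts for N = 3231 under a 9:7 ratio (total parts = 16):
  colored: 3231 × 9/16 = 1817.4375
  colorless: 3231 × 7/16 = 1413.5625
χ² = Σ (O − E)² / E
  colored: (1955 − 1817.4375)² / 1817.4375 = 10.4122
  colorless: (1276 − 1413.5625)² / 1413.5625 = 13.3871
χ² = 10.4122 + 13.3871 = 23.7993 ≈ 23.799

23.799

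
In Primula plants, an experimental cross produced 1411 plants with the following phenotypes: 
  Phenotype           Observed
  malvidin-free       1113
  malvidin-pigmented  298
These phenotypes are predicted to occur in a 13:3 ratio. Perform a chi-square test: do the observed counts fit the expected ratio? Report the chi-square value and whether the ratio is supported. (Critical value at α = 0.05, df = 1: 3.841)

Total ratio parts = 16. Expected numbers out of 1411:
  malvidin-free: 1411 × 13/16 = 1146.4375
  malvidin-pigmented: 1411 × 3/16 = 264.5625
χ² = Σ (O − E)² / E
  malvidin-free: (1113 − 1146.4375)² / 1146.4375 = 0.9753
  malvidin-pigmented: (298 − 264.5625)² / 264.5625 = 4.2261
χ² = 0.9753 + 4.2261 = 5.2014 ≈ 5.201
Degrees of freedom = 2 − 1 = 1; critical value at α = 0.05 is 3.841.
Since 5.201 > 3.841, we reject the null hypothesis — the data do not fit the 13:3 ratio.

5.201; not consistent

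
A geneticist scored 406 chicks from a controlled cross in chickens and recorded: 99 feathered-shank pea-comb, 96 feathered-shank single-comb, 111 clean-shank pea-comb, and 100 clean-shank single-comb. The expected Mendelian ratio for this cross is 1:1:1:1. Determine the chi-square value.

1.271

The 1:1:1:1 ratio has 4 parts, so with N = 406 the expected counts are:
  feathered-shank pea-comb: 406 × 1/4 = 101.5
  feathered-shank single-comb: 406 × 1/4 = 101.5
  clean-shank pea-comb: 406 × 1/4 = 101.5
  clean-shank single-comb: 406 × 1/4 = 101.5
χ² = Σ (O − E)² / E
  feathered-shank pea-comb: (99 − 101.5)² / 101.5 = 0.0616
  feathered-shank single-comb: (96 − 101.5)² / 101.5 = 0.2980
  clean-shank pea-comb: (111 − 101.5)² / 101.5 = 0.8892
  clean-shank single-comb: (100 − 101.5)² / 101.5 = 0.0222
χ² = 0.0616 + 0.2980 + 0.8892 + 0.0222 = 1.271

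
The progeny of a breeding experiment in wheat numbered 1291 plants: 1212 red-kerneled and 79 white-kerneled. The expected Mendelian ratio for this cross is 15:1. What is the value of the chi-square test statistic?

The 15:1 ratio has 16 parts, so with N = 1291 the expected counts are:
  red-kerneled: 1291 × 15/16 = 1210.3125
  white-kerneled: 1291 × 1/16 = 80.6875
χ² = Σ (O − E)² / E
  red-kerneled: (1212 − 1210.3125)² / 1210.3125 = 0.0024
  white-kerneled: (79 − 80.6875)² / 80.6875 = 0.0353
χ² = 0.0024 + 0.0353 = 0.0377 ≈ 0.038

0.038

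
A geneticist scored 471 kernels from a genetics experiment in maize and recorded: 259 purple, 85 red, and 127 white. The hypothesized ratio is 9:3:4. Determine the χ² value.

0.984

Total ratio parts = 16. Expected numbers out of 471:
  purple: 471 × 9/16 = 264.9375
  red: 471 × 3/16 = 88.3125
  white: 471 × 4/16 = 117.75
χ² = Σ (O − E)² / E
  purple: (259 − 264.9375)² / 264.9375 = 0.1331
  red: (85 − 88.3125)² / 88.3125 = 0.1242
  white: (127 − 117.75)² / 117.75 = 0.7266
χ² = 0.1331 + 0.1242 + 0.7266 = 0.9839 ≈ 0.984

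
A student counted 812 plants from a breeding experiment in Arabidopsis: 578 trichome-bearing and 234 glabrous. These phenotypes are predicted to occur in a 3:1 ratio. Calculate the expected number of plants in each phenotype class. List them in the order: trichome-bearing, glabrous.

Total ratio parts = 4. Expected numbers out of 812:
  trichome-bearing: 812 × 3/4 = 609
  glabrous: 812 × 1/4 = 203

609, 203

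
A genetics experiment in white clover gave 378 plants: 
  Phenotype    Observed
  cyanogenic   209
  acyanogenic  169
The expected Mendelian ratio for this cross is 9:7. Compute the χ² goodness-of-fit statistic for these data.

0.141

Under the 9:7 hypothesis (Σ ratio = 16, N = 378):
  cyanogenic: 378 × 9/16 = 212.625
  acyanogenic: 378 × 7/16 = 165.375
χ² = Σ (O − E)² / E
  cyanogenic: (209 − 212.625)² / 212.625 = 0.0618
  acyanogenic: (169 − 165.375)² / 165.375 = 0.0795
χ² = 0.0618 + 0.0795 = 0.1413 ≈ 0.141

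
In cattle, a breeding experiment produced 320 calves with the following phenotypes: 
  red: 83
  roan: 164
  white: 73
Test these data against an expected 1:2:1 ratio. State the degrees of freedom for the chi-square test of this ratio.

A goodness-of-fit test with 3 phenotype classes has df = 3 − 1 = 2.

2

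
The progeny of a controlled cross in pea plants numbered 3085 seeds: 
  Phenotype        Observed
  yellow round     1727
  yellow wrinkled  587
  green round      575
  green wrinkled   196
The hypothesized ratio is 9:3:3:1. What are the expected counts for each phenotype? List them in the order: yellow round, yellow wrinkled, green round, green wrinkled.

Total ratio parts = 16. Expected numbers out of 3085:
  yellow round: 3085 × 9/16 = 1735.3125
  yellow wrinkled: 3085 × 3/16 = 578.4375
  green round: 3085 × 3/16 = 578.4375
  green wrinkled: 3085 × 1/16 = 192.8125

1735.3125, 578.4375, 578.4375, 192.8125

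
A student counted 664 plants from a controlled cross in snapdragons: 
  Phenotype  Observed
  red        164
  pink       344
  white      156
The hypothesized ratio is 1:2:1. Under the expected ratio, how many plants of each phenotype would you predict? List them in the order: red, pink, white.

166, 332, 166

The 1:2:1 ratio has 4 parts, so with N = 664 the expected counts are:
  red: 664 × 1/4 = 166
  pink: 664 × 2/4 = 332
  white: 664 × 1/4 = 166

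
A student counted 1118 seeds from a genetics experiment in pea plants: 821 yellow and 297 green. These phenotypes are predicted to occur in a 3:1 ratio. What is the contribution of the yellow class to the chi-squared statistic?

Expected counts for N = 1118 under a 3:1 ratio (total parts = 4):
  yellow: 1118 × 3/4 = 838.5
  green: 1118 × 1/4 = 279.5
Contribution of yellow: (821 − 838.5)² / 838.5 = 0.3652

0.365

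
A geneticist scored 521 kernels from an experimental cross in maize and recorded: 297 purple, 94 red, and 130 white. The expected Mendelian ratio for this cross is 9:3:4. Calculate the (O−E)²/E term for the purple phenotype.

0.053

The 9:3:4 ratio has 16 parts, so with N = 521 the expected counts are:
  purple: 521 × 9/16 = 293.0625
  red: 521 × 3/16 = 97.6875
  white: 521 × 4/16 = 130.25
Contribution of purple: (297 − 293.0625)² / 293.0625 = 0.0529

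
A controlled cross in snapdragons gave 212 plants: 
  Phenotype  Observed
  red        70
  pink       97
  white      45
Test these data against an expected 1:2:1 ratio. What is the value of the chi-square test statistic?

7.425

The 1:2:1 ratio has 4 parts, so with N = 212 the expected counts are:
  red: 212 × 1/4 = 53
  pink: 212 × 2/4 = 106
  white: 212 × 1/4 = 53
χ² = Σ (O − E)² / E
  red: (70 − 53)² / 53 = 5.4528
  pink: (97 − 106)² / 106 = 0.7642
  white: (45 − 53)² / 53 = 1.2075
χ² = 5.4528 + 0.7642 + 1.2075 = 7.4245 ≈ 7.425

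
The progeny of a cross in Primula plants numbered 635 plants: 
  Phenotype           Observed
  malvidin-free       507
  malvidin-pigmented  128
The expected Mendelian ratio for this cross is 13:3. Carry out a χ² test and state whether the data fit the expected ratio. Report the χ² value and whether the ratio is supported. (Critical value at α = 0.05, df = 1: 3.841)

0.826; consistent

The 13:3 ratio has 16 parts, so with N = 635 the expected counts are:
  malvidin-free: 635 × 13/16 = 515.9375
  malvidin-pigmented: 635 × 3/16 = 119.0625
χ² = Σ (O − E)² / E
  malvidin-free: (507 − 515.9375)² / 515.9375 = 0.1548
  malvidin-pigmented: (128 − 119.0625)² / 119.0625 = 0.6709
χ² = 0.1548 + 0.6709 = 0.8257 ≈ 0.826
Degrees of freedom = 2 − 1 = 1; critical value at α = 0.05 is 3.841.
Since 0.826 < 3.841, we fail to reject the null hypothesis — the data are consistent with the 13:3 ratio.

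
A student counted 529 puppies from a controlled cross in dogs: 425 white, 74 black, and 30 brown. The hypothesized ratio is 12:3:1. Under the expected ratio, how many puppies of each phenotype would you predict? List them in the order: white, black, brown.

396.75, 99.1875, 33.0625

Under the 12:3:1 hypothesis (Σ ratio = 16, N = 529):
  white: 529 × 12/16 = 396.75
  black: 529 × 3/16 = 99.1875
  brown: 529 × 1/16 = 33.0625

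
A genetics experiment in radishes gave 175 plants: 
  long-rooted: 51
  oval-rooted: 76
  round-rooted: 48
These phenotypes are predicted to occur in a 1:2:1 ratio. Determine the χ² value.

3.126

Expected counts for N = 175 under a 1:2:1 ratio (total parts = 4):
  long-rooted: 175 × 1/4 = 43.75
  oval-rooted: 175 × 2/4 = 87.5
  round-rooted: 175 × 1/4 = 43.75
χ² = Σ (O − E)² / E
  long-rooted: (51 − 43.75)² / 43.75 = 1.2014
  oval-rooted: (76 − 87.5)² / 87.5 = 1.5114
  round-rooted: (48 − 43.75)² / 43.75 = 0.4129
χ² = 1.2014 + 1.5114 + 0.4129 = 3.1257 ≈ 3.126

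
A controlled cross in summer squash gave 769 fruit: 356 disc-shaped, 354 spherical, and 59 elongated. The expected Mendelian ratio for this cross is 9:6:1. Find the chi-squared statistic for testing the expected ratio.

The 9:6:1 ratio has 16 parts, so with N = 769 the expected counts are:
  disc-shaped: 769 × 9/16 = 432.5625
  spherical: 769 × 6/16 = 288.375
  elongated: 769 × 1/16 = 48.0625
χ² = Σ (O − E)² / E
  disc-shaped: (356 − 432.5625)² / 432.5625 = 13.5514
  spherical: (354 − 288.375)² / 288.375 = 14.9342
  elongated: (59 − 48.0625)² / 48.0625 = 2.4890
χ² = 13.5514 + 14.9342 + 2.4890 = 30.9746 ≈ 30.975

30.975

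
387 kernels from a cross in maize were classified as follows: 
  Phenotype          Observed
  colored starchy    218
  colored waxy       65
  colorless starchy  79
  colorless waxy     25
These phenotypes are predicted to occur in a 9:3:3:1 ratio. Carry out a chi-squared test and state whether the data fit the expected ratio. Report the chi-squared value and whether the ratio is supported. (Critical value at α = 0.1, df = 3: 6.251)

1.387; consistent

The 9:3:3:1 ratio has 16 parts, so with N = 387 the expected counts are:
  colored starchy: 387 × 9/16 = 217.6875
  colored waxy: 387 × 3/16 = 72.5625
  colorless starchy: 387 × 3/16 = 72.5625
  colorless waxy: 387 × 1/16 = 24.1875
χ² = Σ (O − E)² / E
  colored starchy: (218 − 217.6875)² / 217.6875 = 0.0004
  colored waxy: (65 − 72.5625)² / 72.5625 = 0.7882
  colorless starchy: (79 − 72.5625)² / 72.5625 = 0.5711
  colorless waxy: (25 − 24.1875)² / 24.1875 = 0.0273
χ² = 0.0004 + 0.7882 + 0.5711 + 0.0273 = 1.387
Degrees of freedom = 4 − 1 = 3; critical value at α = 0.1 is 6.251.
Since 1.387 < 6.251, we fail to reject the null hypothesis — the data are consistent with the 9:3:3:1 ratio.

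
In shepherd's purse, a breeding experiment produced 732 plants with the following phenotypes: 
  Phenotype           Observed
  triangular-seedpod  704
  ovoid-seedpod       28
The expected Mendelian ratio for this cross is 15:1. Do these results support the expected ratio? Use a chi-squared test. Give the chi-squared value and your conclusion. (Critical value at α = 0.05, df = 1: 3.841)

Expected counts for N = 732 under a 15:1 ratio (total parts = 16):
  triangular-seedpod: 732 × 15/16 = 686.25
  ovoid-seedpod: 732 × 1/16 = 45.75
χ² = Σ (O − E)² / E
  triangular-seedpod: (704 − 686.25)² / 686.25 = 0.4591
  ovoid-seedpod: (28 − 45.75)² / 45.75 = 6.8866
χ² = 0.4591 + 6.8866 = 7.3457 ≈ 7.346
Degrees of freedom = 2 − 1 = 1; critical value at α = 0.05 is 3.841.
Since 7.346 > 3.841, we reject the null hypothesis — the data do not fit the 15:1 ratio.

7.346; not consistent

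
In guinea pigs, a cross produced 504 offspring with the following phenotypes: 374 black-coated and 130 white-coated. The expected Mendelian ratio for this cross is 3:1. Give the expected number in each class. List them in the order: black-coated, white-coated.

378, 126

Expected counts for N = 504 under a 3:1 ratio (total parts = 4):
  black-coated: 504 × 3/4 = 378
  white-coated: 504 × 1/4 = 126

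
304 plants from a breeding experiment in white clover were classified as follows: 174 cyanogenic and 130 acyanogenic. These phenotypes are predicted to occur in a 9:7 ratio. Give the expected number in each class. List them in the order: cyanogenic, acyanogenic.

Expected counts for N = 304 under a 9:7 ratio (total parts = 16):
  cyanogenic: 304 × 9/16 = 171
  acyanogenic: 304 × 7/16 = 133

171, 133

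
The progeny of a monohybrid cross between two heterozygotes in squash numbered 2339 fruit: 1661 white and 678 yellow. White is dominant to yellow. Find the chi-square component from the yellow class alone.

14.871

For a monohybrid cross between heterozygotes with complete dominance, the expected phenotypic ratio is 3:1.
Total ratio parts = 4. Expected numbers out of 2339:
  white: 2339 × 3/4 = 1754.25
  yellow: 2339 × 1/4 = 584.75
Contribution of yellow: (678 − 584.75)² / 584.75 = 14.8706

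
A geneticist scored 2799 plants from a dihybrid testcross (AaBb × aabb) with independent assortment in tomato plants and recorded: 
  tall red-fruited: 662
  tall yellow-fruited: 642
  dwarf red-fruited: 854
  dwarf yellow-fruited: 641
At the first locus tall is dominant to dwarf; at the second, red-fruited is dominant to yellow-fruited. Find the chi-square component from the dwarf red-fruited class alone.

A dihybrid testcross with independent assortment gives a 1:1:1:1 ratio.
Expected counts for N = 2799 under a 1:1:1:1 ratio (total parts = 4):
  tall red-fruited: 2799 × 1/4 = 699.75
  tall yellow-fruited: 2799 × 1/4 = 699.75
  dwarf red-fruited: 2799 × 1/4 = 699.75
  dwarf yellow-fruited: 2799 × 1/4 = 699.75
Contribution of dwarf red-fruited: (854 − 699.75)² / 699.75 = 34.0022

34.002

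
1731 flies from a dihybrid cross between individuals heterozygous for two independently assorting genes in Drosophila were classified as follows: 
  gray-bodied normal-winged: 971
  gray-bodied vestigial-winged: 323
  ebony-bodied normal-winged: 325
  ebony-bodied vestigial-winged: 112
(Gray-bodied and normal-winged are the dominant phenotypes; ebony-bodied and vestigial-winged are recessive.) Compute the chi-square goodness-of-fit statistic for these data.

A dihybrid F₂ with independent assortment and complete dominance at both loci gives a 9:3:3:1 phenotypic ratio.
The 9:3:3:1 ratio has 16 parts, so with N = 1731 the expected counts are:
  gray-bodied normal-winged: 1731 × 9/16 = 973.6875
  gray-bodied vestigial-winged: 1731 × 3/16 = 324.5625
  ebony-bodied normal-winged: 1731 × 3/16 = 324.5625
  ebony-bodied vestigial-winged: 1731 × 1/16 = 108.1875
χ² = Σ (O − E)² / E
  gray-bodied normal-winged: (971 − 973.6875)² / 973.6875 = 0.0074
  gray-bodied vestigial-winged: (323 − 324.5625)² / 324.5625 = 0.0075
  ebony-bodied normal-winged: (325 − 324.5625)² / 324.5625 = 0.0006
  ebony-bodied vestigial-winged: (112 − 108.1875)² / 108.1875 = 0.1344
χ² = 0.0074 + 0.0075 + 0.0006 + 0.1344 = 0.1499 ≈ 0.150

0.150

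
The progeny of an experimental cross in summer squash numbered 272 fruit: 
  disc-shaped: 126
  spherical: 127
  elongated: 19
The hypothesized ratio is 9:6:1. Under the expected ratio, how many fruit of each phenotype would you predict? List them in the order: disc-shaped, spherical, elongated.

Total ratio parts = 16. Expected numbers out of 272:
  disc-shaped: 272 × 9/16 = 153
  spherical: 272 × 6/16 = 102
  elongated: 272 × 1/16 = 17

153, 102, 17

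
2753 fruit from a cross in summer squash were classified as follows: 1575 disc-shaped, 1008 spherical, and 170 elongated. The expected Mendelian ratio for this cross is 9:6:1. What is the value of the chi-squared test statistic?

1.052

Under the 9:6:1 hypothesis (Σ ratio = 16, N = 2753):
  disc-shaped: 2753 × 9/16 = 1548.5625
  spherical: 2753 × 6/16 = 1032.375
  elongated: 2753 × 1/16 = 172.0625
χ² = Σ (O − E)² / E
  disc-shaped: (1575 − 1548.5625)² / 1548.5625 = 0.4513
  spherical: (1008 − 1032.375)² / 1032.375 = 0.5755
  elongated: (170 − 172.0625)² / 172.0625 = 0.0247
χ² = 0.4513 + 0.5755 + 0.0247 = 1.0515 ≈ 1.052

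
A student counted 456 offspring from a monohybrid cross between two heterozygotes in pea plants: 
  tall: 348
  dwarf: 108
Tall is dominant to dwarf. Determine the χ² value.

0.421

For a monohybrid cross between heterozygotes with complete dominance, the expected phenotypic ratio is 3:1.
Under the 3:1 hypothesis (Σ ratio = 4, N = 456):
  tall: 456 × 3/4 = 342
  dwarf: 456 × 1/4 = 114
χ² = Σ (O − E)² / E
  tall: (348 − 342)² / 342 = 0.1053
  dwarf: (108 − 114)² / 114 = 0.3158
χ² = 0.1053 + 0.3158 = 0.4211 ≈ 0.421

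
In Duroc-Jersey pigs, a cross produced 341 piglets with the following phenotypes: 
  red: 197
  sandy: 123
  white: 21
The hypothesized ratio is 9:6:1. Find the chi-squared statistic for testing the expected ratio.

0.331

The 9:6:1 ratio has 16 parts, so with N = 341 the expected counts are:
  red: 341 × 9/16 = 191.8125
  sandy: 341 × 6/16 = 127.875
  white: 341 × 1/16 = 21.3125
χ² = Σ (O − E)² / E
  red: (197 − 191.8125)² / 191.8125 = 0.1403
  sandy: (123 − 127.875)² / 127.875 = 0.1859
  white: (21 − 21.3125)² / 21.3125 = 0.0046
χ² = 0.1403 + 0.1859 + 0.0046 = 0.3308 ≈ 0.331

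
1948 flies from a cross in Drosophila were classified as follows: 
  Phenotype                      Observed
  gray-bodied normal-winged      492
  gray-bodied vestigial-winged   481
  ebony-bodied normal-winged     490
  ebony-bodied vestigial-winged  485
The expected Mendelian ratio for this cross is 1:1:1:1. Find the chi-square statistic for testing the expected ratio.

Total ratio parts = 4. Expected numbers out of 1948:
  gray-bodied normal-winged: 1948 × 1/4 = 487
  gray-bodied vestigial-winged: 1948 × 1/4 = 487
  ebony-bodied normal-winged: 1948 × 1/4 = 487
  ebony-bodied vestigial-winged: 1948 × 1/4 = 487
χ² = Σ (O − E)² / E
  gray-bodied normal-winged: (492 − 487)² / 487 = 0.0513
  gray-bodied vestigial-winged: (481 − 487)² / 487 = 0.0739
  ebony-bodied normal-winged: (490 − 487)² / 487 = 0.0185
  ebony-bodied vestigial-winged: (485 − 487)² / 487 = 0.0082
χ² = 0.0513 + 0.0739 + 0.0185 + 0.0082 = 0.1519 ≈ 0.152

0.152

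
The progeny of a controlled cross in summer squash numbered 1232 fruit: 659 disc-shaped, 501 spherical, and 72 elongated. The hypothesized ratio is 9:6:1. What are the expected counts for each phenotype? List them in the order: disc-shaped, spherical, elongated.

Total ratio parts = 16. Expected numbers out of 1232:
  disc-shaped: 1232 × 9/16 = 693
  spherical: 1232 × 6/16 = 462
  elongated: 1232 × 1/16 = 77

693, 462, 77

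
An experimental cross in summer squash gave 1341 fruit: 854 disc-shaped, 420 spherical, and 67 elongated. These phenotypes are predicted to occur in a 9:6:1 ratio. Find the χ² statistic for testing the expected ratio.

30.205

Under the 9:6:1 hypothesis (Σ ratio = 16, N = 1341):
  disc-shaped: 1341 × 9/16 = 754.3125
  spherical: 1341 × 6/16 = 502.875
  elongated: 1341 × 1/16 = 83.8125
χ² = Σ (O − E)² / E
  disc-shaped: (854 − 754.3125)² / 754.3125 = 13.1744
  spherical: (420 − 502.875)² / 502.875 = 13.6580
  elongated: (67 − 83.8125)² / 83.8125 = 3.3725
χ² = 13.1744 + 13.6580 + 3.3725 = 30.2049 ≈ 30.205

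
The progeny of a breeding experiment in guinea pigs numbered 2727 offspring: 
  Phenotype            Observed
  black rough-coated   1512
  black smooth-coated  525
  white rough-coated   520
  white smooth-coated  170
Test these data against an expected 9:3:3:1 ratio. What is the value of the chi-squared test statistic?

0.829

Expected counts for N = 2727 under a 9:3:3:1 ratio (total parts = 16):
  black rough-coated: 2727 × 9/16 = 1533.9375
  black smooth-coated: 2727 × 3/16 = 511.3125
  white rough-coated: 2727 × 3/16 = 511.3125
  white smooth-coated: 2727 × 1/16 = 170.4375
χ² = Σ (O − E)² / E
  black rough-coated: (1512 − 1533.9375)² / 1533.9375 = 0.3137
  black smooth-coated: (525 − 511.3125)² / 511.3125 = 0.3664
  white rough-coated: (520 − 511.3125)² / 511.3125 = 0.1476
  white smooth-coated: (170 − 170.4375)² / 170.4375 = 0.0011
χ² = 0.3137 + 0.3664 + 0.1476 + 0.0011 = 0.8288 ≈ 0.829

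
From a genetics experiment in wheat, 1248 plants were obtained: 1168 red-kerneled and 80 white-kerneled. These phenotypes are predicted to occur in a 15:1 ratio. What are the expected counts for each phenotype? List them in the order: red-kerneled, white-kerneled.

1170, 78

The 15:1 ratio has 16 parts, so with N = 1248 the expected counts are:
  red-kerneled: 1248 × 15/16 = 1170
  white-kerneled: 1248 × 1/16 = 78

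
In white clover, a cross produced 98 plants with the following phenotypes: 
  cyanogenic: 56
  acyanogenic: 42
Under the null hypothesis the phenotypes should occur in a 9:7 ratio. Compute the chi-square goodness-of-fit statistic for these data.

0.032

Expected counts for N = 98 under a 9:7 ratio (total parts = 16):
  cyanogenic: 98 × 9/16 = 55.125
  acyanogenic: 98 × 7/16 = 42.875
χ² = Σ (O − E)² / E
  cyanogenic: (56 − 55.125)² / 55.125 = 0.0139
  acyanogenic: (42 − 42.875)² / 42.875 = 0.0179
χ² = 0.0139 + 0.0179 = 0.0318 ≈ 0.032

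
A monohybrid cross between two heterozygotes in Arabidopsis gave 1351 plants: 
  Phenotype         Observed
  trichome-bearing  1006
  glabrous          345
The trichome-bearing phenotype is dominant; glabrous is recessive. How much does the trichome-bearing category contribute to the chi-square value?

For a monohybrid cross between heterozygotes with complete dominance, the expected phenotypic ratio is 3:1.
Expected counts for N = 1351 under a 3:1 ratio (total parts = 4):
  trichome-bearing: 1351 × 3/4 = 1013.25
  glabrous: 1351 × 1/4 = 337.75
Contribution of trichome-bearing: (1006 − 1013.25)² / 1013.25 = 0.0519

0.052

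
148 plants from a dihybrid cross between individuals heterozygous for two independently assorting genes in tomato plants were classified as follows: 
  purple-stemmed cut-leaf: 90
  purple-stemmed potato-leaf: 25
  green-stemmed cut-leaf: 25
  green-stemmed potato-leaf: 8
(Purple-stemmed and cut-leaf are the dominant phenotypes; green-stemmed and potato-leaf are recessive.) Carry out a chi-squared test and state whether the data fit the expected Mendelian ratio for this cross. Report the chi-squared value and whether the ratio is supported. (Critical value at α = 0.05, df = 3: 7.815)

A dihybrid F₂ with independent assortment and complete dominance at both loci gives a 9:3:3:1 phenotypic ratio.
Expected counts for N = 148 under a 9:3:3:1 ratio (total parts = 16):
  purple-stemmed cut-leaf: 148 × 9/16 = 83.25
  purple-stemmed potato-leaf: 148 × 3/16 = 27.75
  green-stemmed cut-leaf: 148 × 3/16 = 27.75
  green-stemmed potato-leaf: 148 × 1/16 = 9.25
χ² = Σ (O − E)² / E
  purple-stemmed cut-leaf: (90 − 83.25)² / 83.25 = 0.5473
  purple-stemmed potato-leaf: (25 − 27.75)² / 27.75 = 0.2725
  green-stemmed cut-leaf: (25 − 27.75)² / 27.75 = 0.2725
  green-stemmed potato-leaf: (8 − 9.25)² / 9.25 = 0.1689
χ² = 0.5473 + 0.2725 + 0.2725 + 0.1689 = 1.2612 ≈ 1.261
Degrees of freedom = 4 − 1 = 3; critical value at α = 0.05 is 7.815.
Since 1.261 < 7.815, we fail to reject the null hypothesis — the data are consistent with the 9:3:3:1 ratio.

1.261; consistent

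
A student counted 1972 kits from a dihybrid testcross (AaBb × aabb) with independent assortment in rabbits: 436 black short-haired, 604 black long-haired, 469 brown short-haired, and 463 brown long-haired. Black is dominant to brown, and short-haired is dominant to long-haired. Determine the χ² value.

A dihybrid testcross with independent assortment gives a 1:1:1:1 ratio.
The 1:1:1:1 ratio has 4 parts, so with N = 1972 the expected counts are:
  black short-haired: 1972 × 1/4 = 493
  black long-haired: 1972 × 1/4 = 493
  brown short-haired: 1972 × 1/4 = 493
  brown long-haired: 1972 × 1/4 = 493
χ² = Σ (O − E)² / E
  black short-haired: (436 − 493)² / 493 = 6.5903
  black long-haired: (604 − 493)² / 493 = 24.9919
  brown short-haired: (469 − 493)² / 493 = 1.1684
  brown long-haired: (463 − 493)² / 493 = 1.8256
χ² = 6.5903 + 24.9919 + 1.1684 + 1.8256 = 34.5762 ≈ 34.576

34.576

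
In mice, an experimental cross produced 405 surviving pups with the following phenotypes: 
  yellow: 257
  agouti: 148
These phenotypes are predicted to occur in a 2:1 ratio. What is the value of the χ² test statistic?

1.878

Expected counts for N = 405 under a 2:1 ratio (total parts = 3):
  yellow: 405 × 2/3 = 270
  agouti: 405 × 1/3 = 135
χ² = Σ (O − E)² / E
  yellow: (257 − 270)² / 270 = 0.6259
  agouti: (148 − 135)² / 135 = 1.2519
χ² = 0.6259 + 1.2519 = 1.8778 ≈ 1.878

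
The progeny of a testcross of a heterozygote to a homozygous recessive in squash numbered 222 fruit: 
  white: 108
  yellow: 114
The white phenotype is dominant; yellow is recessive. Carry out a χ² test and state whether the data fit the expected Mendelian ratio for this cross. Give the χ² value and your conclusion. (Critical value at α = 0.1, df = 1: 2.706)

0.162; consistent

A testcross of a heterozygote (Aa × aa) gives a 1:1 phenotypic ratio.
Total ratio parts = 2. Expected numbers out of 222:
  white: 222 × 1/2 = 111
  yellow: 222 × 1/2 = 111
χ² = Σ (O − E)² / E
  white: (108 − 111)² / 111 = 0.0811
  yellow: (114 − 111)² / 111 = 0.0811
χ² = 0.0811 + 0.0811 = 0.1622 ≈ 0.162
Degrees of freedom = 2 − 1 = 1; critical value at α = 0.1 is 2.706.
Since 0.162 < 2.706, we fail to reject the null hypothesis — the data are consistent with the 1:1 ratio.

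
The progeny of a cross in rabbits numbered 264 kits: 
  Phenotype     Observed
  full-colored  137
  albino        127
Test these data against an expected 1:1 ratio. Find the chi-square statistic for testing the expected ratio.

0.379

Total ratio parts = 2. Expected numbers out of 264:
  full-colored: 264 × 1/2 = 132
  albino: 264 × 1/2 = 132
χ² = Σ (O − E)² / E
  full-colored: (137 − 132)² / 132 = 0.1894
  albino: (127 − 132)² / 132 = 0.1894
χ² = 0.1894 + 0.1894 = 0.3788 ≈ 0.379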